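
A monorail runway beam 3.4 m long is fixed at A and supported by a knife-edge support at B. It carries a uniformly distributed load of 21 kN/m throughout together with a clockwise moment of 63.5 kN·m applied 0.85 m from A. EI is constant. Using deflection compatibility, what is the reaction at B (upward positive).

R_B = 39.03 kN

Take the reaction at B as the redundant and release it; the primary structure is a cantilever fixed at A.
Primary-structure tip deflection at B by superposition:
  UDL 21: wL⁴/(8EI) = 350.8/EI
  clockwise couple 63.5 at a = 0.85: M₀a(2L − a)/(2EI) = 160.6/EI
  δ_0 = 511.4/EI
Flexibility coefficient — unit upward force at B: δ_{BB} = L³/(3EI) = 13.1/EI.
Compatibility at B: δ_0 − R_B·δ_{BB} = 0, so R_B = 511.4/13.1 = 39.03 kN.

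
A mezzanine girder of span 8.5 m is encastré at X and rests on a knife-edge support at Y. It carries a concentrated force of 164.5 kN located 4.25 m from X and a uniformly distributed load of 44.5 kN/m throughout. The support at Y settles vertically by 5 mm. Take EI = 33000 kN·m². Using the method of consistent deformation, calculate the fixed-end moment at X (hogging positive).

M_X = 670.9 kN·m

Take the reaction at Y as the redundant and release it; the primary structure is a cantilever fixed at X.
Deflection at Y on the released cantilever, summing each load's contribution:
  point load 164.5 at a = 4.25: Pa²(3L − a)/(6EI) = 10523/EI
  UDL 44.5: wL⁴/(8EI) = 29037/EI
  δ_0 = 39560/EI
Tip deflection under a unit load at Y: L³/(3EI) = 204.7/EI.
With EI = 33000 kN·m²: δ_0 = 1.1988 m and δ_{YY} = 0.006203 m/kN.
Compatibility — the beam at Y must follow the support down by 0.005 m: δ_0 − R_Y·δ_{YY} = 0.005, so R_Y = (1.1988 − 0.005)/0.006203 = 192.4 kN.
Moment equilibrium about X: M_X = Σ(load moments about X) − R_Y·L = 2307 − 192.4×8.5 = 670.9 kN·m.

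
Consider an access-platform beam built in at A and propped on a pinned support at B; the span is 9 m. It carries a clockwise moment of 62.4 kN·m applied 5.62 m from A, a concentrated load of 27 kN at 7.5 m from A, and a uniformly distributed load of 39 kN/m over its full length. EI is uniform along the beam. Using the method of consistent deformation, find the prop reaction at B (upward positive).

R_B = 160.9 kN

Take the reaction at B as the redundant and release it; the primary structure is a cantilever fixed at A.
Free-end deflection of the primary structure under the applied loading (downward +):
  clockwise couple 62.4 at a = 5.62: M₀a(2L − a)/(2EI) = 2171/EI
  point load 27 at a = 7.5: Pa²(3L − a)/(6EI) = 4936/EI
  UDL 39: wL⁴/(8EI) = 31985/EI
  δ_0 = 39092/EI
Tip deflection under a unit load at B: L³/(3EI) = 243/EI.
Compatibility at B: δ_0 − R_B·δ_{BB} = 0, so R_B = 39092/243 = 160.9 kN.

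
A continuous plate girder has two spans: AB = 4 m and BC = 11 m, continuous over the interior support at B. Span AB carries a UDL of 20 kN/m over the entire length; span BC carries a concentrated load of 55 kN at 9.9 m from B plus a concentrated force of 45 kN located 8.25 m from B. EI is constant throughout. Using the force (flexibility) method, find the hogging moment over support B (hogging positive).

M_B = 75.17 kN·m

Take M_B as the redundant. Released structure: two simple spans AB and BC with a hinge at B.
Rotations at B on the released spans (each span's end-slope, ×1/EI):
  span AB: UDL 20: wL³/(24EI) = 53.33/EI
  span BC: point load 55 at a = 9.9: Pab(L + b)/(6LEI) = 109.8/EI
  span BC: point load 45 at a = 8.25: Pab(L + b)/(6LEI) = 212.7/EI
  relative rotation θ_0 = (53.33 + 322.5)/EI = 375.8/EI
A unit hogging moment at B produces rotation L₁/(3EI) + L₂/(3EI) = 5/EI.
Slope continuity at B: θ_0 = M_B·5/EI, so M_B = 375.8/5 = 75.17 kN·m (hogging).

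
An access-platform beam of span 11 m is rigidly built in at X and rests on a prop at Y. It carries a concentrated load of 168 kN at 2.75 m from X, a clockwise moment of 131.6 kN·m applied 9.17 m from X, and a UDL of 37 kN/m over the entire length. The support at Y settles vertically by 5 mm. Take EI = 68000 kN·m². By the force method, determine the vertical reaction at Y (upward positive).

R_Y = 183.7 kN

Release the roller at Y. Primary structure: cantilever fixed at X.
Deflection at Y on the released cantilever, summing each load's contribution:
  point load 168 at a = 2.75: Pa²(3L − a)/(6EI) = 6405/EI
  clockwise couple 131.6 at a = 9.17: M₀a(2L − a)/(2EI) = 7741/EI
  UDL 37: wL⁴/(8EI) = 67715/EI
  δ_0 = 81862/EI
Flexibility coefficient — unit upward force at Y: δ_{YY} = L³/(3EI) = 443.7/EI.
With EI = 68000 kN·m²: δ_0 = 1.2038 m and δ_{YY} = 0.006525 m/kN.
Compatibility — the beam at Y must follow the support down by 0.005 m: δ_0 − R_Y·δ_{YY} = 0.005, so R_Y = (1.2038 − 0.005)/0.006525 = 183.7 kN.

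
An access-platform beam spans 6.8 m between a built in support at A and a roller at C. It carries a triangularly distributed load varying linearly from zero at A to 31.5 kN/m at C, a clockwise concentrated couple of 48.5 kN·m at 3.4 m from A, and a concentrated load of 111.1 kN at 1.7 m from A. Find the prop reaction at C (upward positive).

Remove the prop at C; the released (primary) structure is a cantilever built in at A.
Free-end deflection of the primary structure under the applied loading (downward +):
  triangular load, peak 31.5 at the free end: 11w₀L⁴/(120EI) = 6174/EI
  clockwise couple 48.5 at a = 3.4: M₀a(2L − a)/(2EI) = 841/EI
  point load 111.1 at a = 1.7: Pa²(3L − a)/(6EI) = 1001/EI
  δ_0 = 8016/EI
Tip deflection under a unit load at C: L³/(3EI) = 104.8/EI.
The prop prevents deflection at C: R_C = δ_0/δ_{CC} = 8016/104.8 = 76.48 kN.

R_C = 76.48 kN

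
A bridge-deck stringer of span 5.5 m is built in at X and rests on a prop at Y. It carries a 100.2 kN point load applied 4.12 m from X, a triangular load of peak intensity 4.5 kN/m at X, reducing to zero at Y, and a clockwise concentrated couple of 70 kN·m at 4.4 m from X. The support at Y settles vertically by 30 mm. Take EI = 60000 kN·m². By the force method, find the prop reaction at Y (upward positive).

Choose R_Y as the redundant. The primary structure is the cantilever fixed at X.
Free-end deflection of the primary structure under the applied loading (downward +):
  point load 100.2 at a = 4.12: Pa²(3L − a)/(6EI) = 3509/EI
  triangular load, peak 4.5 at the fixed end: w₀L⁴/(30EI) = 137.3/EI
  clockwise couple 70 at a = 4.4: M₀a(2L − a)/(2EI) = 1016/EI
  δ_0 = 4663/EI
Tip deflection under a unit load at Y: L³/(3EI) = 55.46/EI.
With EI = 60000 kN·m²: δ_0 = 0.077717 m and δ_{YY} = 0.000924 m/kN.
Compatibility — the beam at Y must follow the support down by 0.03 m: δ_0 − R_Y·δ_{YY} = 0.03, so R_Y = (0.077717 − 0.03)/0.000924 = 51.63 kN.

R_Y = 51.63 kN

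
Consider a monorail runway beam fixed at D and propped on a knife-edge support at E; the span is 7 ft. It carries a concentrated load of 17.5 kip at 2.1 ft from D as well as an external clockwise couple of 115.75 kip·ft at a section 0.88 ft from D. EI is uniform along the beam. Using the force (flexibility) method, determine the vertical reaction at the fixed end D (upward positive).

Remove the prop at E; the released (primary) structure is a cantilever built in at D.
Deflection at E on the released cantilever, summing each load's contribution:
  point load 17.5 at a = 2.1: Pa²(3L − a)/(6EI) = 243.1/EI
  clockwise couple 115.75 at a = 0.88: M₀a(2L − a)/(2EI) = 668.2/EI
  δ_0 = 911.3/EI
Flexibility coefficient — unit upward force at E: δ_{EE} = L³/(3EI) = 114.3/EI.
Compatibility at E: δ_0 − R_E·δ_{EE} = 0, so R_E = 911.3/114.3 = 7.971 kip.
Vertical equilibrium: R_D = ΣP − R_E = 17.5 − 7.971 = 9.529 kip.

R_D = 9.529 kip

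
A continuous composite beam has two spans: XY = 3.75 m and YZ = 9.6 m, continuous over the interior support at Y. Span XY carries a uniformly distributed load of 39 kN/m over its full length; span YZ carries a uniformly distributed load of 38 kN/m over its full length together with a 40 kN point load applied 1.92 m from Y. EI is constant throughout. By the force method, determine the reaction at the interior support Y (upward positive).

R_Y = 426.1 kN

Take M_Y as the redundant. Released structure: two simple spans XY and YZ with a hinge at Y.
Discontinuity in slope at Y on the released structure — sum the simple-span end rotations:
  span XY: UDL 39: wL³/(24EI) = 85.69/EI
  span YZ: UDL 38: wL³/(24EI) = 1401/EI
  span YZ: point load 40 at a = 1.92: Pab(L + b)/(6LEI) = 176.9/EI
  relative rotation θ_0 = (85.69 + 1578)/EI = 1663/EI
A unit hogging moment at Y produces rotation L₁/(3EI) + L₂/(3EI) = 4.45/EI.
Slope continuity at Y: θ_0 = M_Y·4.45/EI, so M_Y = 1663/4.45 = 373.8 kN·m (hogging).
Span XY, ΣM about X with M_Y applied at Y: R_Y^{XY}·3.75 = 274.2 + 373.8, so R_Y^{XY} = 172.8 kN and R_X = 146.2 − 172.8 = -26.56 kN.
Span YZ, ΣM about Z: R_Y^{YZ}·9.6 = 2058 + 373.8, so R_Y^{YZ} = 253.3 kN and R_Z = 404.8 − 253.3 = 151.5 kN.
R_Y = 172.8 + 253.3 = 426.1 kN.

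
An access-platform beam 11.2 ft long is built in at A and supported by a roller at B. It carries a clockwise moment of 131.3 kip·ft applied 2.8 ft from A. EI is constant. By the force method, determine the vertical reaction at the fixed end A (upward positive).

R_A = -7.693 kip

Choose R_B as the redundant. The primary structure is the cantilever fixed at A.
Free-end deflection of the primary structure under the applied loading (downward +):
  clockwise couple 131.3 at a = 2.8: M₀a(2L − a)/(2EI) = 3603/EI
Tip deflection under a unit load at B: L³/(3EI) = 468.3/EI.
Compatibility at B: δ_0 − R_B·δ_{BB} = 0, so R_B = 3603/468.3 = 7.693 kip.
Vertical equilibrium: R_A = ΣP − R_B = 0 − 7.693 = -7.693 kip.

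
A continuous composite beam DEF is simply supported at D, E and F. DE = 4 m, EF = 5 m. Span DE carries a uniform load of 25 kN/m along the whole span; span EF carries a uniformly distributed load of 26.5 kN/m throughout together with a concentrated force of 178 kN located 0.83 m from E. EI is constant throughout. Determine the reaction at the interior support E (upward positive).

R_E = 323.7 kN

Release continuity at E by inserting a hinge; the redundant is the internal moment M_E. The primary structure is two simply-supported spans DE and EF.
End slopes at the hinge E, treating each span as simply supported:
  span DE: UDL 25: wL³/(24EI) = 66.67/EI
  span EF: UDL 26.5: wL³/(24EI) = 138/EI
  span EF: point load 178 at a = 0.83: Pab(L + b)/(6LEI) = 188.3/EI
  relative rotation θ_0 = (66.67 + 326.3)/EI = 393/EI
A unit hogging moment at E produces rotation L₁/(3EI) + L₂/(3EI) = 3/EI.
Compatibility: M_E·(L₁+L₂)/(3EI) = θ_0, giving M_E = 131 kN·m (hogging).
Span DE, ΣM about D with M_E applied at E: R_E^{DE}·4 = 200 + 131, so R_E^{DE} = 82.75 kN and R_D = 100 − 82.75 = 17.25 kN.
Span EF, ΣM about F: R_E^{EF}·5 = 1074 + 131, so R_E^{EF} = 240.9 kN and R_F = 310.5 − 240.9 = 69.6 kN.
R_E = 82.75 + 240.9 = 323.7 kN.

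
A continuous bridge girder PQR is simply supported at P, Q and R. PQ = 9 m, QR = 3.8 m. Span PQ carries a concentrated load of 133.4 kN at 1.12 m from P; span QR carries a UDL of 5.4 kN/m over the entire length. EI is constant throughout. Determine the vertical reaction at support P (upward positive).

Release continuity at Q by inserting a hinge; the redundant is the internal moment M_Q. The primary structure is two simply-supported spans PQ and QR.
Rotations at Q on the released spans (each span's end-slope, ×1/EI):
  span PQ: point load 133.4 at a = 1.12: Pab(L + a)/(6LEI) = 220.6/EI
  span QR: UDL 5.4: wL³/(24EI) = 12.35/EI
  relative rotation θ_0 = (220.6 + 12.35)/EI = 233/EI
A unit hogging moment at Q produces rotation L₁/(3EI) + L₂/(3EI) = 4.267/EI.
Slope continuity at Q: θ_0 = M_Q·4.267/EI, so M_Q = 233/4.267 = 54.61 kN·m (hogging).
Span PQ, ΣM about P with M_Q applied at Q: R_Q^{PQ}·9 = 149.4 + 54.61, so R_Q^{PQ} = 22.67 kN and R_P = 133.4 − 22.67 = 110.7 kN.

R_P = 110.7 kN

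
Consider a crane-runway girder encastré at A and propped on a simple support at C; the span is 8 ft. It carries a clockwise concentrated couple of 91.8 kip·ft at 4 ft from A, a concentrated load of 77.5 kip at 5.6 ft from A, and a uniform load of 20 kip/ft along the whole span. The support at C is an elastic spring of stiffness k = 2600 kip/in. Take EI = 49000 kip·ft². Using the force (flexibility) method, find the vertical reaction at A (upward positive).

R_A = 122 kip

Take the reaction at C as the redundant and release it; the primary structure is a cantilever fixed at A.
Primary-structure tip deflection at C by superposition:
  clockwise couple 91.8 at a = 4: M₀a(2L − a)/(2EI) = 2203/EI
  point load 77.5 at a = 5.6: Pa²(3L − a)/(6EI) = 7453/EI
  UDL 20: wL⁴/(8EI) = 10240/EI
  δ_0 = 19896/EI
Tip deflection under a unit load at C: L³/(3EI) = 170.7/EI.
With EI = 49000 kip·ft²: δ_0 = 0.40605 ft and δ_{CC} = 0.003483 ft/kip.
Compatibility — the spring shortens by R_C/k under the reaction it provides: δ_0 − R_C·δ_{CC} = R_C/k. With 1/k = 1/(2600×12) ft/kip = 0.000032 ft/kip, R_C = δ_0 / (δ_{CC} + 1/k) = 0.40605 / (0.003483 + 0.000032) = 115.5 kip.
Vertical equilibrium: R_A = ΣP − R_C = 237.5 − 115.5 = 122 kip.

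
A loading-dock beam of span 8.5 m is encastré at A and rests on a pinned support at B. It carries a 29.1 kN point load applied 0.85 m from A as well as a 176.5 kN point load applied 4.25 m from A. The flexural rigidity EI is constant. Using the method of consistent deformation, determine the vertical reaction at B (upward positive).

Choose R_B as the redundant. The primary structure is the cantilever fixed at A.
Free-end deflection of the primary structure under the applied loading (downward +):
  point load 29.1 at a = 0.85: Pa²(3L − a)/(6EI) = 86.38/EI
  point load 176.5 at a = 4.25: Pa²(3L − a)/(6EI) = 11291/EI
  δ_0 = 11377/EI
Tip deflection under a unit load at B: L³/(3EI) = 204.7/EI.
Compatibility at B: δ_0 − R_B·δ_{BB} = 0, so R_B = 11377/204.7 = 55.58 kN.

R_B = 55.58 kN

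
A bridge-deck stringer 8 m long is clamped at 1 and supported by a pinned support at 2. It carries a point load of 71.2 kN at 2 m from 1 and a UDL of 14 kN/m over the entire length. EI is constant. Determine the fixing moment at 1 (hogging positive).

Take the reaction at 2 as the redundant and release it; the primary structure is a cantilever fixed at 1.
Primary-structure tip deflection at 2 by superposition:
  point load 71.2 at a = 2: Pa²(3L − a)/(6EI) = 1044/EI
  UDL 14: wL⁴/(8EI) = 7168/EI
  δ_0 = 8212/EI
Flexibility coefficient — unit upward force at 2: δ_{22} = L³/(3EI) = 170.7/EI.
The prop prevents deflection at 2: R_2 = δ_0/δ_{22} = 8212/170.7 = 48.12 kN.
Moment equilibrium about 1: M_1 = Σ(load moments about 1) − R_2·L = 590.4 − 48.12×8 = 205.4 kN·m.

M_1 = 205.4 kN·m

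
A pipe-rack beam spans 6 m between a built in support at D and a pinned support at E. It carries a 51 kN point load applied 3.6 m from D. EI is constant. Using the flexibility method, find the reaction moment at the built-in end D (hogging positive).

Release the roller at E. Primary structure: cantilever fixed at D.
Primary-structure tip deflection at E by superposition:
  point load 51 at a = 3.6: Pa²(3L − a)/(6EI) = 1586/EI
Tip deflection under a unit load at E: L³/(3EI) = 72/EI.
Compatibility at E: δ_0 − R_E·δ_{EE} = 0, so R_E = 1586/72 = 22.03 kN.
Moment equilibrium about D: M_D = Σ(load moments about D) − R_E·L = 183.6 − 22.03×6 = 51.41 kN·m.

M_D = 51.41 kN·m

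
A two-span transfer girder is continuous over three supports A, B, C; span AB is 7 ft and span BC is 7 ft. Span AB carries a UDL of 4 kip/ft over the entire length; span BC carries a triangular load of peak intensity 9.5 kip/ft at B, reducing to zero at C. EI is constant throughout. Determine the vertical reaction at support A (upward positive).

Take M_B as the redundant. Released structure: two simple spans AB and BC with a hinge at B.
Rotations at B on the released spans (each span's end-slope, ×1/EI):
  span AB: UDL 4: wL³/(24EI) = 57.17/EI
  span BC: triangular load, peak 9.5: w₀L³/(45EI) = 72.41/EI
  relative rotation θ_0 = (57.17 + 72.41)/EI = 129.6/EI
A unit hogging moment at B produces rotation L₁/(3EI) + L₂/(3EI) = 4.667/EI.
Compatibility: M_B·(L₁+L₂)/(3EI) = θ_0, giving M_B = 27.77 kip·ft (hogging).
Span AB, ΣM about A with M_B applied at B: R_B^{AB}·7 = 98 + 27.77, so R_B^{AB} = 17.97 kip and R_A = 28 − 17.97 = 10.03 kip.

R_A = 10.03 kip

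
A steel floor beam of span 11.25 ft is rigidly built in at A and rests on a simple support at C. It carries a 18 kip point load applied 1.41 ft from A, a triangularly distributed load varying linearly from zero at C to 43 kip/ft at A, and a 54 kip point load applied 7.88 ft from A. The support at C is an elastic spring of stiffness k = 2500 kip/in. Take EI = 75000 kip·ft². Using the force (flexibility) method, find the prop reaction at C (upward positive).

Take the reaction at C as the redundant and release it; the primary structure is a cantilever fixed at A.
Free-end deflection of the primary structure under the applied loading (downward +):
  point load 18 at a = 1.41: Pa²(3L − a)/(6EI) = 192.9/EI
  triangular load, peak 43 at the fixed end: w₀L⁴/(30EI) = 22959/EI
  point load 54 at a = 7.88: Pa²(3L − a)/(6EI) = 14457/EI
  δ_0 = 37610/EI
Tip deflection under a unit load at C: L³/(3EI) = 474.6/EI.
With EI = 75000 kip·ft²: δ_0 = 0.50146 ft and δ_{CC} = 0.006328 ft/kip.
Compatibility — the spring shortens by R_C/k under the reaction it provides: δ_0 − R_C·δ_{CC} = R_C/k. With 1/k = 1/(2500×12) ft/kip = 0.000033 ft/kip, R_C = δ_0 / (δ_{CC} + 1/k) = 0.50146 / (0.006328 + 0.000033) = 78.83 kip.

R_C = 78.83 kip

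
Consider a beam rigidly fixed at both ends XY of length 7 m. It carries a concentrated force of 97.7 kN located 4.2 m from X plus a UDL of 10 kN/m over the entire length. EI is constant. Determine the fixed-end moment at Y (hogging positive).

M_Y = 139.3 kN·m

Release both end moments; the primary structure is a simply-supported span XY with redundants M_X and M_Y.
End rotations of the released simple span under the applied load (×1/EI):
  at X: point load 97.7 at a = 4.2: Pab(L + b)/(6LEI) = 268.1/EI
  at Y: point load 97.7 at a = 4.2: Pab(L + a)/(6LEI) = 306.4/EI
  at X: UDL 10: wL³/(24EI) = 142.9/EI
  at Y: UDL 10: wL³/(24EI) = 142.9/EI
  θ_X0 = 411/EI,  θ_Y0 = 449.3/EI
Flexibility coefficients: a unit moment at one end gives L/(3EI) there and L/(6EI) at the far end, so f₁₁ = f₂₂ = 2.333/EI and f₁₂ = f₂₁ = 1.167/EI.
Compatibility — zero rotation at each built-in end:
  2.333 M_X + 1.167 M_Y = 411
  1.167 M_X + 2.333 M_Y = 449.3
Solving the pair gives M_X = 106.5 kN·m and M_Y = 139.3 kN·m (hogging).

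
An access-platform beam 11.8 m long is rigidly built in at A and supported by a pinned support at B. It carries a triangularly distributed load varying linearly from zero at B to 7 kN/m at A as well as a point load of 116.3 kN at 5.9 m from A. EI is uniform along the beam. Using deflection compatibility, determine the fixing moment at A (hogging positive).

M_A = 322.3 kN·m

Release the roller at B. Primary structure: cantilever fixed at A.
Primary-structure tip deflection at B by superposition:
  triangular load, peak 7 at the fixed end: w₀L⁴/(30EI) = 4524/EI
  point load 116.3 at a = 5.9: Pa²(3L − a)/(6EI) = 19905/EI
  δ_0 = 24428/EI
Flexibility coefficient — unit upward force at B: δ_{BB} = L³/(3EI) = 547.7/EI.
Compatibility at B: δ_0 − R_B·δ_{BB} = 0, so R_B = 24428/547.7 = 44.6 kN.
Moment equilibrium about A: M_A = Σ(load moments about A) − R_B·L = 848.6 − 44.6×11.8 = 322.3 kN·m.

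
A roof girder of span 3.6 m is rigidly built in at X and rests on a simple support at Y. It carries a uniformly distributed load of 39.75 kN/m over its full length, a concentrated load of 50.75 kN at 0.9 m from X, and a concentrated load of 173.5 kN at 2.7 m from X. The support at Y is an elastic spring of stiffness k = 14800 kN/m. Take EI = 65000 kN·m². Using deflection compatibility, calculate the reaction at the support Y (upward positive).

Take the reaction at Y as the redundant and release it; the primary structure is a cantilever fixed at X.
Deflection at Y on the released cantilever, summing each load's contribution:
  UDL 39.75: wL⁴/(8EI) = 834.6/EI
  point load 50.75 at a = 0.9: Pa²(3L − a)/(6EI) = 67.83/EI
  point load 173.5 at a = 2.7: Pa²(3L − a)/(6EI) = 1708/EI
  δ_0 = 2610/EI
Flexibility coefficient — unit upward force at Y: δ_{YY} = L³/(3EI) = 15.55/EI.
With EI = 65000 kN·m²: δ_0 = 0.040152 m and δ_{YY} = 0.000239 m/kN.
Compatibility — the spring shortens by R_Y/k under the reaction it provides: δ_0 − R_Y·δ_{YY} = R_Y/k. With 1/k = 0.000068 m/kN, R_Y = δ_0 / (δ_{YY} + 1/k) = 0.040152 / (0.000239 + 0.000068) = 130.9 kN.

R_Y = 130.9 kN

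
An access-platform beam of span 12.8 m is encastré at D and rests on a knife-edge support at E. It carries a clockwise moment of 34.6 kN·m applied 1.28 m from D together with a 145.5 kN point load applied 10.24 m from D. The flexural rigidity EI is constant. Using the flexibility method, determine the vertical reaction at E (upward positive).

R_E = 103.2 kN

Remove the prop at E; the released (primary) structure is a cantilever built in at D.
Primary-structure tip deflection at E by superposition:
  clockwise couple 34.6 at a = 1.28: M₀a(2L − a)/(2EI) = 538.5/EI
  point load 145.5 at a = 10.24: Pa²(3L − a)/(6EI) = 71605/EI
  δ_0 = 72144/EI
Flexibility coefficient — unit upward force at E: δ_{EE} = L³/(3EI) = 699.1/EI.
The prop prevents deflection at E: R_E = δ_0/δ_{EE} = 72144/699.1 = 103.2 kN.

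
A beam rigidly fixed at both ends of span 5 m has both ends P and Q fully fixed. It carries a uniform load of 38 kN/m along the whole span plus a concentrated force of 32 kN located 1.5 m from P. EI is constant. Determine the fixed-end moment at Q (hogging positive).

M_Q = 89.25 kN·m

Release both end moments; the primary structure is a simply-supported span PQ with redundants M_P and M_Q.
On the primary (simply-supported) span, the end slopes from the loading are:
  at P: UDL 38: wL³/(24EI) = 197.9/EI
  at Q: UDL 38: wL³/(24EI) = 197.9/EI
  at P: point load 32 at a = 1.5: Pab(L + b)/(6LEI) = 47.6/EI
  at Q: point load 32 at a = 1.5: Pab(L + a)/(6LEI) = 36.4/EI
  θ_P0 = 245.5/EI,  θ_Q0 = 234.3/EI
Flexibility coefficients: a unit moment at one end gives L/(3EI) there and L/(6EI) at the far end, so f₁₁ = f₂₂ = 1.667/EI and f₁₂ = f₂₁ = 0.8333/EI.
Compatibility — zero rotation at each built-in end:
  1.667 M_P + 0.8333 M_Q = 245.5
  0.8333 M_P + 1.667 M_Q = 234.3
Solving the pair gives M_P = 102.7 kN·m and M_Q = 89.25 kN·m (hogging).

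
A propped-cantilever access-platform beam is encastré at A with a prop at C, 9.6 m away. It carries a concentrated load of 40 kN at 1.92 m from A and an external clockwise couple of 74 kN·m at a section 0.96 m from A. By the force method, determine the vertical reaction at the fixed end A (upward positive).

R_A = 35.56 kN

Release the roller at C. Primary structure: cantilever fixed at A.
Free-end deflection of the primary structure under the applied loading (downward +):
  point load 40 at a = 1.92: Pa²(3L − a)/(6EI) = 660.6/EI
  clockwise couple 74 at a = 0.96: M₀a(2L − a)/(2EI) = 647.9/EI
  δ_0 = 1308/EI
Flexibility coefficient — unit upward force at C: δ_{CC} = L³/(3EI) = 294.9/EI.
Compatibility at C: δ_0 − R_C·δ_{CC} = 0, so R_C = 1308/294.9 = 4.437 kN.
Vertical equilibrium: R_A = ΣP − R_C = 40 − 4.437 = 35.56 kN.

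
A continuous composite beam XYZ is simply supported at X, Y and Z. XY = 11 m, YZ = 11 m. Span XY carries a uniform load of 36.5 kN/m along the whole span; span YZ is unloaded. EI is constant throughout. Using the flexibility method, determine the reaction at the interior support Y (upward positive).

R_Y = 250.9 kN

Insert a hinge at Y; M_Y is the redundant, and each span becomes simply supported.
End slopes at the hinge Y, treating each span as simply supported:
  span XY: UDL 36.5: wL³/(24EI) = 2024/EI
  relative rotation θ_0 = (2024 + 0)/EI = 2024/EI
A unit hogging moment at Y produces rotation L₁/(3EI) + L₂/(3EI) = 7.333/EI.
Slope continuity at Y: θ_0 = M_Y·7.333/EI, so M_Y = 2024/7.333 = 276 kN·m (hogging).
Span XY, ΣM about X with M_Y applied at Y: R_Y^{XY}·11 = 2208 + 276, so R_Y^{XY} = 225.8 kN and R_X = 401.5 − 225.8 = 175.7 kN.
Span YZ, ΣM about Z: R_Y^{YZ}·11 = 0 + 276, so R_Y^{YZ} = 25.09 kN and R_Z = 0 − 25.09 = -25.09 kN.
R_Y = 225.8 + 25.09 = 250.9 kN.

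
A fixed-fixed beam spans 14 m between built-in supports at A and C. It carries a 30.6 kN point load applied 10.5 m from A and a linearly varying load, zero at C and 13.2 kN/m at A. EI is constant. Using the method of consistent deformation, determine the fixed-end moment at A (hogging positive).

M_A = 149.4 kN·m

Release both end moments; the primary structure is a simply-supported span AC with redundants M_A and M_C.
End rotations of the released simple span under the applied load (×1/EI):
  at A: point load 30.6 at a = 10.5: Pab(L + b)/(6LEI) = 234.3/EI
  at C: point load 30.6 at a = 10.5: Pab(L + a)/(6LEI) = 328/EI
  at A: triangular load, peak 13.2: w₀L³/(45EI) = 804.9/EI
  at C: triangular load, peak 13.2: 7w₀L³/(360EI) = 704.3/EI
  θ_A0 = 1039/EI,  θ_C0 = 1032/EI
Flexibility coefficients: a unit moment at one end gives L/(3EI) there and L/(6EI) at the far end, so f₁₁ = f₂₂ = 4.667/EI and f₁₂ = f₂₁ = 2.333/EI.
Compatibility — zero rotation at each built-in end:
  4.667 M_A + 2.333 M_C = 1039
  2.333 M_A + 4.667 M_C = 1032
Solving the pair gives M_A = 149.4 kN·m and M_C = 146.5 kN·m (hogging).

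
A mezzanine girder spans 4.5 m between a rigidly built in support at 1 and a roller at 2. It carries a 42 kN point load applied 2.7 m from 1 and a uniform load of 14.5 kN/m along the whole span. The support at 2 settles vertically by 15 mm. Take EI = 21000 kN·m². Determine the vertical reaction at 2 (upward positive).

Release the roller at 2. Primary structure: cantilever fixed at 1.
Downward deflection at the released point 2 due to the loads:
  point load 42 at a = 2.7: Pa²(3L − a)/(6EI) = 551.1/EI
  UDL 14.5: wL⁴/(8EI) = 743.2/EI
  δ_0 = 1294/EI
Tip deflection under a unit load at 2: L³/(3EI) = 30.38/EI.
With EI = 21000 kN·m²: δ_0 = 0.061636 m and δ_{22} = 0.001446 m/kN.
Compatibility — the beam at 2 must follow the support down by 0.015 m: δ_0 − R_2·δ_{22} = 0.015, so R_2 = (0.061636 − 0.015)/0.001446 = 32.24 kN.

R_2 = 32.24 kN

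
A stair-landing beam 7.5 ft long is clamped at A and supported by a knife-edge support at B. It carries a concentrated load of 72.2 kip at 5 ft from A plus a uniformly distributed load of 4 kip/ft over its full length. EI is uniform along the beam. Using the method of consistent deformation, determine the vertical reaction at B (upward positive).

Take the reaction at B as the redundant and release it; the primary structure is a cantilever fixed at A.
Free-end deflection of the primary structure under the applied loading (downward +):
  point load 72.2 at a = 5: Pa²(3L − a)/(6EI) = 5265/EI
  UDL 4: wL⁴/(8EI) = 1582/EI
  δ_0 = 6847/EI
Tip deflection under a unit load at B: L³/(3EI) = 140.6/EI.
Compatibility at B: δ_0 − R_B·δ_{BB} = 0, so R_B = 6847/140.6 = 48.69 kip.

R_B = 48.69 kip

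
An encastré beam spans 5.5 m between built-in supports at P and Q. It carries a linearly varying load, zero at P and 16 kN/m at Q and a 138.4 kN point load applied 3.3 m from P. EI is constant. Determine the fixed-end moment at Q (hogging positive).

M_Q = 133.8 kN·m

Release both end moments; the primary structure is a simply-supported span PQ with redundants M_P and M_Q.
Simple-span end rotations at P and Q under the given loads:
  at P: triangular load, peak 16: 7w₀L³/(360EI) = 51.76/EI
  at Q: triangular load, peak 16: w₀L³/(45EI) = 59.16/EI
  at P: point load 138.4 at a = 3.3: Pab(L + b)/(6LEI) = 234.4/EI
  at Q: point load 138.4 at a = 3.3: Pab(L + a)/(6LEI) = 267.9/EI
  θ_P0 = 286.2/EI,  θ_Q0 = 327.1/EI
Flexibility coefficients: a unit moment at one end gives L/(3EI) there and L/(6EI) at the far end, so f₁₁ = f₂₂ = 1.833/EI and f₁₂ = f₂₁ = 0.9167/EI.
Compatibility — zero rotation at each built-in end:
  1.833 M_P + 0.9167 M_Q = 286.2
  0.9167 M_P + 1.833 M_Q = 327.1
Solving the pair gives M_P = 89.21 kN·m and M_Q = 133.8 kN·m (hogging).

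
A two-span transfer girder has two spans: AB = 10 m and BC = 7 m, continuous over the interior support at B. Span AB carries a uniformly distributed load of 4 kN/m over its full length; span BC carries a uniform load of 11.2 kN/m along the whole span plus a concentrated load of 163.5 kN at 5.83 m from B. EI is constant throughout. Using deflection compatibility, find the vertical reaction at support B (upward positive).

Release continuity at B by inserting a hinge; the redundant is the internal moment M_B. The primary structure is two simply-supported spans AB and BC.
Discontinuity in slope at B on the released structure — sum the simple-span end rotations:
  span AB: UDL 4: wL³/(24EI) = 166.7/EI
  span BC: UDL 11.2: wL³/(24EI) = 160.1/EI
  span BC: point load 163.5 at a = 5.83: Pab(L + b)/(6LEI) = 216.9/EI
  relative rotation θ_0 = (166.7 + 377)/EI = 543.7/EI
A unit hogging moment at B produces rotation L₁/(3EI) + L₂/(3EI) = 5.667/EI.
Compatibility: M_B·(L₁+L₂)/(3EI) = θ_0, giving M_B = 95.94 kN·m (hogging).
Span AB, ΣM about A with M_B applied at B: R_B^{AB}·10 = 200 + 95.94, so R_B^{AB} = 29.59 kN and R_A = 40 − 29.59 = 10.41 kN.
Span BC, ΣM about C: R_B^{BC}·7 = 465.7 + 95.94, so R_B^{BC} = 80.23 kN and R_C = 241.9 − 80.23 = 161.7 kN.
R_B = 29.59 + 80.23 = 109.8 kN.

R_B = 109.8 kN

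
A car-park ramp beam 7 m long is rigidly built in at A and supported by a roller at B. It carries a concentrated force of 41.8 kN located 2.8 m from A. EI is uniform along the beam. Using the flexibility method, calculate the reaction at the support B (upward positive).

Remove the prop at B; the released (primary) structure is a cantilever built in at A.
Primary-structure tip deflection at B by superposition:
  point load 41.8 at a = 2.8: Pa²(3L − a)/(6EI) = 994.1/EI
Flexibility coefficient — unit upward force at B: δ_{BB} = L³/(3EI) = 114.3/EI.
Compatibility at B: δ_0 − R_B·δ_{BB} = 0, so R_B = 994.1/114.3 = 8.694 kN.

R_B = 8.694 kN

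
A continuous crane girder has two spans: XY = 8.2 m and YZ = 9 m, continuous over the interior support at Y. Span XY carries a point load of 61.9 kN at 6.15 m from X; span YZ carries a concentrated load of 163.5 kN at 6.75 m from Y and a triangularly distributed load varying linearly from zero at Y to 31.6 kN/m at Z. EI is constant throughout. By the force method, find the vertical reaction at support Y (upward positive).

Insert a hinge at Y; M_Y is the redundant, and each span becomes simply supported.
End slopes at the hinge Y, treating each span as simply supported:
  span XY: point load 61.9 at a = 6.15: Pab(L + a)/(6LEI) = 227.6/EI
  span YZ: point load 163.5 at a = 6.75: Pab(L + b)/(6LEI) = 517.3/EI
  span YZ: triangular load, peak 31.6: 7w₀L³/(360EI) = 447.9/EI
  relative rotation θ_0 = (227.6 + 965.3)/EI = 1193/EI
A unit hogging moment at Y produces rotation L₁/(3EI) + L₂/(3EI) = 5.733/EI.
Slope continuity at Y: θ_0 = M_Y·5.733/EI, so M_Y = 1193/5.733 = 208.1 kN·m (hogging).
Span XY, ΣM about X with M_Y applied at Y: R_Y^{XY}·8.2 = 380.7 + 208.1, so R_Y^{XY} = 71.8 kN and R_X = 61.9 − 71.8 = -9.898 kN.
Span YZ, ΣM about Z: R_Y^{YZ}·9 = 794.5 + 208.1, so R_Y^{YZ} = 111.4 kN and R_Z = 305.7 − 111.4 = 194.3 kN.
R_Y = 71.8 + 111.4 = 183.2 kN.

R_Y = 183.2 kN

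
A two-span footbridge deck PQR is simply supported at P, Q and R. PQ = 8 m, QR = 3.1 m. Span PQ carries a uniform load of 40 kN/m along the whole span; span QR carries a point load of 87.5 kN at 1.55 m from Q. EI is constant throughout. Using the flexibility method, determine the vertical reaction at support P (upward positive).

R_P = 129.4 kN

Release continuity at Q by inserting a hinge; the redundant is the internal moment M_Q. The primary structure is two simply-supported spans PQ and QR.
End slopes at the hinge Q, treating each span as simply supported:
  span PQ: UDL 40: wL³/(24EI) = 853.3/EI
  span QR: point load 87.5 at a = 1.55: Pab(L + b)/(6LEI) = 52.55/EI
  relative rotation θ_0 = (853.3 + 52.55)/EI = 905.9/EI
A unit hogging moment at Q produces rotation L₁/(3EI) + L₂/(3EI) = 3.7/EI.
Slope continuity at Q: θ_0 = M_Q·3.7/EI, so M_Q = 905.9/3.7 = 244.8 kN·m (hogging).
Span PQ, ΣM about P with M_Q applied at Q: R_Q^{PQ}·8 = 1280 + 244.8, so R_Q^{PQ} = 190.6 kN and R_P = 320 − 190.6 = 129.4 kN.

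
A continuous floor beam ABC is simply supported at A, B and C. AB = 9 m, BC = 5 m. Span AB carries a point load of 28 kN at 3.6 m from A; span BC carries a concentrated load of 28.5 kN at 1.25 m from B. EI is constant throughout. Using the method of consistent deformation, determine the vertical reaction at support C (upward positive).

R_C = 0.01188 kN

Take M_B as the redundant. Released structure: two simple spans AB and BC with a hinge at B.
End slopes at the hinge B, treating each span as simply supported:
  span AB: point load 28 at a = 3.6: Pab(L + a)/(6LEI) = 127/EI
  span BC: point load 28.5 at a = 1.25: Pab(L + b)/(6LEI) = 38.96/EI
  relative rotation θ_0 = (127 + 38.96)/EI = 166/EI
A unit hogging moment at B produces rotation L₁/(3EI) + L₂/(3EI) = 4.667/EI.
Compatibility: M_B·(L₁+L₂)/(3EI) = θ_0, giving M_B = 35.57 kN·m (hogging).
Span BC, ΣM about C: R_B^{BC}·5 = 106.9 + 35.57, so R_B^{BC} = 28.49 kN and R_C = 28.5 − 28.49 = 0.01188 kN.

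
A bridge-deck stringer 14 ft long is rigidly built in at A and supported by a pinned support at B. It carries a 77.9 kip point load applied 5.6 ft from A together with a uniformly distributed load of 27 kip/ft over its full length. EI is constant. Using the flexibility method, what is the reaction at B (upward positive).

R_B = 158 kip

Choose R_B as the redundant. The primary structure is the cantilever fixed at A.
Primary-structure tip deflection at B by superposition:
  point load 77.9 at a = 5.6: Pa²(3L − a)/(6EI) = 14821/EI
  UDL 27: wL⁴/(8EI) = 129654/EI
  δ_0 = 144475/EI
Flexibility coefficient — unit upward force at B: δ_{BB} = L³/(3EI) = 914.7/EI.
The prop prevents deflection at B: R_B = δ_0/δ_{BB} = 144475/914.7 = 158 kip.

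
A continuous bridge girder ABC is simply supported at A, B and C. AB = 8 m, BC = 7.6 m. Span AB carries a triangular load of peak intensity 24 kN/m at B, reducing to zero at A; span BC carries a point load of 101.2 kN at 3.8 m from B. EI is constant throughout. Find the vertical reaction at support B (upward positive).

R_B = 146.1 kN

Release continuity at B by inserting a hinge; the redundant is the internal moment M_B. The primary structure is two simply-supported spans AB and BC.
End slopes at the hinge B, treating each span as simply supported:
  span AB: triangular load, peak 24: w₀L³/(45EI) = 273.1/EI
  span BC: point load 101.2 at a = 3.8: Pab(L + b)/(6LEI) = 365.3/EI
  relative rotation θ_0 = (273.1 + 365.3)/EI = 638.4/EI
A unit hogging moment at B produces rotation L₁/(3EI) + L₂/(3EI) = 5.2/EI.
Compatibility: M_B·(L₁+L₂)/(3EI) = θ_0, giving M_B = 122.8 kN·m (hogging).
Span AB, ΣM about A with M_B applied at B: R_B^{AB}·8 = 512 + 122.8, so R_B^{AB} = 79.35 kN and R_A = 96 − 79.35 = 16.65 kN.
Span BC, ΣM about C: R_B^{BC}·7.6 = 384.6 + 122.8, so R_B^{BC} = 66.75 kN and R_C = 101.2 − 66.75 = 34.45 kN.
R_B = 79.35 + 66.75 = 146.1 kN.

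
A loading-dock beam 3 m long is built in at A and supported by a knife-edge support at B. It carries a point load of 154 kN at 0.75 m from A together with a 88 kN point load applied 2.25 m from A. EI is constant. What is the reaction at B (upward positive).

Release the roller at B. Primary structure: cantilever fixed at A.
Deflection at B on the released cantilever, summing each load's contribution:
  point load 154 at a = 0.75: Pa²(3L − a)/(6EI) = 119.1/EI
  point load 88 at a = 2.25: Pa²(3L − a)/(6EI) = 501.2/EI
  δ_0 = 620.3/EI
Flexibility coefficient — unit upward force at B: δ_{BB} = L³/(3EI) = 9/EI.
The prop prevents deflection at B: R_B = δ_0/δ_{BB} = 620.3/9 = 68.92 kN.

R_B = 68.92 kN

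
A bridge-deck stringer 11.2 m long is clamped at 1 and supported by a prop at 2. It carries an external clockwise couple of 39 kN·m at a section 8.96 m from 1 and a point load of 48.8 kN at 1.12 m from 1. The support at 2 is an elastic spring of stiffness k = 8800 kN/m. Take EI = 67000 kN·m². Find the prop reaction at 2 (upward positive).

Choose R_2 as the redundant. The primary structure is the cantilever fixed at 1.
Downward deflection at the released point 2 due to the loads:
  clockwise couple 39 at a = 8.96: M₀a(2L − a)/(2EI) = 2348/EI
  point load 48.8 at a = 1.12: Pa²(3L − a)/(6EI) = 331.4/EI
  δ_0 = 2680/EI
Tip deflection under a unit load at 2: L³/(3EI) = 468.3/EI.
With EI = 67000 kN·m²: δ_0 = 0.039994 m and δ_{22} = 0.00699 m/kN.
Compatibility — the spring shortens by R_2/k under the reaction it provides: δ_0 − R_2·δ_{22} = R_2/k. With 1/k = 0.000114 m/kN, R_2 = δ_0 / (δ_{22} + 1/k) = 0.039994 / (0.00699 + 0.000114) = 5.63 kN.

R_2 = 5.63 kN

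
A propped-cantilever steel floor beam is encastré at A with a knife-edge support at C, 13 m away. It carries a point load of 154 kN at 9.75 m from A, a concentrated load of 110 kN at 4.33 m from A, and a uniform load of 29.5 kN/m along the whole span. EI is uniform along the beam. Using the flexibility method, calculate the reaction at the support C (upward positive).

Choose R_C as the redundant. The primary structure is the cantilever fixed at A.
Primary-structure tip deflection at C by superposition:
  point load 154 at a = 9.75: Pa²(3L − a)/(6EI) = 71368/EI
  point load 110 at a = 4.33: Pa²(3L − a)/(6EI) = 11917/EI
  UDL 29.5: wL⁴/(8EI) = 105319/EI
  δ_0 = 188604/EI
Flexibility coefficient — unit upward force at C: δ_{CC} = L³/(3EI) = 732.3/EI.
The prop prevents deflection at C: R_C = δ_0/δ_{CC} = 188604/732.3 = 257.5 kN.

R_C = 257.5 kN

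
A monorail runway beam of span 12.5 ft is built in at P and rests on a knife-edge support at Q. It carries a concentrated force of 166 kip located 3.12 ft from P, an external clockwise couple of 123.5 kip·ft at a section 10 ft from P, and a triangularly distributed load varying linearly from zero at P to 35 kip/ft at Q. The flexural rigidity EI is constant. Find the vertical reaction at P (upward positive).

R_P = 236 kip

Take the reaction at Q as the redundant and release it; the primary structure is a cantilever fixed at P.
Deflection at Q on the released cantilever, summing each load's contribution:
  point load 166 at a = 3.12: Pa²(3L − a)/(6EI) = 9259/EI
  clockwise couple 123.5 at a = 10: M₀a(2L − a)/(2EI) = 9262/EI
  triangular load, peak 35 at the free end: 11w₀L⁴/(120EI) = 78328/EI
  δ_0 = 96850/EI
Flexibility coefficient — unit upward force at Q: δ_{QQ} = L³/(3EI) = 651/EI.
Compatibility at Q: δ_0 − R_Q·δ_{QQ} = 0, so R_Q = 96850/651 = 148.8 kip.
Vertical equilibrium: R_P = ΣP − R_Q = 384.8 − 148.8 = 236 kip.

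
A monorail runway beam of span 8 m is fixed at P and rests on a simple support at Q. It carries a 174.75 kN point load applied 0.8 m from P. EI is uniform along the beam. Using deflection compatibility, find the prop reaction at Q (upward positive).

Choose R_Q as the redundant. The primary structure is the cantilever fixed at P.
Free-end deflection of the primary structure under the applied loading (downward +):
  point load 174.75 at a = 0.8: Pa²(3L − a)/(6EI) = 432.4/EI
Tip deflection under a unit load at Q: L³/(3EI) = 170.7/EI.
The prop prevents deflection at Q: R_Q = δ_0/δ_{QQ} = 432.4/170.7 = 2.534 kN.

R_Q = 2.534 kN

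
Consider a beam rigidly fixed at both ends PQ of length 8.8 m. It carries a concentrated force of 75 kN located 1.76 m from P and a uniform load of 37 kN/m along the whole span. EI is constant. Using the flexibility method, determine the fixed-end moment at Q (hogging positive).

Take the two fixed-end moments M_P, M_Q as redundants; the released structure is the simple span PQ.
Simple-span end rotations at P and Q under the given loads:
  at P: point load 75 at a = 1.76: Pab(L + b)/(6LEI) = 278.8/EI
  at Q: point load 75 at a = 1.76: Pab(L + a)/(6LEI) = 185.9/EI
  at P: UDL 37: wL³/(24EI) = 1051/EI
  at Q: UDL 37: wL³/(24EI) = 1051/EI
  θ_P0 = 1329/EI,  θ_Q0 = 1236/EI
Flexibility coefficients: a unit moment at one end gives L/(3EI) there and L/(6EI) at the far end, so f₁₁ = f₂₂ = 2.933/EI and f₁₂ = f₂₁ = 1.467/EI.
Compatibility — zero rotation at each built-in end:
  2.933 M_P + 1.467 M_Q = 1329
  1.467 M_P + 2.933 M_Q = 1236
Solving the pair gives M_P = 323.3 kN·m and M_Q = 259.9 kN·m (hogging).

M_Q = 259.9 kN·m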